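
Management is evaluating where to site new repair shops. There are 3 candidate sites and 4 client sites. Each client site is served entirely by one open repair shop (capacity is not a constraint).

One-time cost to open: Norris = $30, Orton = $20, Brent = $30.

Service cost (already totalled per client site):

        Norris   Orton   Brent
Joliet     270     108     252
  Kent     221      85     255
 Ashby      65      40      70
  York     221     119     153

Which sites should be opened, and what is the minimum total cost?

Open Orton only; minimum total cost 372.

For any fixed open set, each client site goes to its cheapest open site; total = fixed + service.
{Orton}: Joliet→Orton 108, Kent→Orton 85, Ashby→Orton 40, York→Orton 119. Service 352; fixed 20; total 372.
{Norris, Orton}: Joliet→Orton 108, Kent→Orton 85, Ashby→Orton 40, York→Orton 119. Service 352; fixed 50; total 402.
{Orton, Brent}: Joliet→Orton 108, Kent→Orton 85, Ashby→Orton 40, York→Orton 119. Service 352; fixed 50; total 402.
{Norris, Orton, Brent}: service 352 + fixed 80 = 432
(All 7 nonempty subsets were checked; Orton only is lowest.)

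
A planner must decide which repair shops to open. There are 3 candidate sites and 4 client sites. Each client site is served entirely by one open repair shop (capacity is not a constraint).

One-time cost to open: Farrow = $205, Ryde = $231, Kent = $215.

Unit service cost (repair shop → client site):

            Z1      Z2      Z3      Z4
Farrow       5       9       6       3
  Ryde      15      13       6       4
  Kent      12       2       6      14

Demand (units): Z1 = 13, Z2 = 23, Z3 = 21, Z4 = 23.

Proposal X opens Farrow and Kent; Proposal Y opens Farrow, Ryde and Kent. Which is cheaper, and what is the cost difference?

Proposal X: {Farrow, Kent}: Z1→Farrow 5·13=65, Z2→Kent 2·23=46, Z3→Farrow 6·21=126, Z4→Farrow 3·23=69. Service 306; fixed 420; total 726.
Proposal Y: {Farrow, Ryde, Kent}: Z1→Farrow 5·13=65, Z2→Kent 2·23=46, Z3→Farrow 6·21=126, Z4→Farrow 3·23=69. Service 306; fixed 651; total 957.
Difference: |726 − 957| = 231.

Proposal X is cheaper by 231.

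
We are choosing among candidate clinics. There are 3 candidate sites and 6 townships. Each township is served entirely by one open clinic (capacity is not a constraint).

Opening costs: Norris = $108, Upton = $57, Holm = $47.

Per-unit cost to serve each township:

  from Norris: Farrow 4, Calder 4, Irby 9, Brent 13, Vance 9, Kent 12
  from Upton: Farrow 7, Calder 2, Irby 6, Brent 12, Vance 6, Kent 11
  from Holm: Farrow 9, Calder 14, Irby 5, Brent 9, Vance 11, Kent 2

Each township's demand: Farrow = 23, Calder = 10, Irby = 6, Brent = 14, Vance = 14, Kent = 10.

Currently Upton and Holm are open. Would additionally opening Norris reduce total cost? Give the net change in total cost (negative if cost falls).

Current service cost with {Upton, Holm}: 441.
Adding Norris: each township re-picks its cheapest; new service cost 372, saving 69.
Extra fixed cost: 108. Net change = 108 − 69 = 39.
(Totals: 545 → 584.)

No — net change +39 (cost rises by 39).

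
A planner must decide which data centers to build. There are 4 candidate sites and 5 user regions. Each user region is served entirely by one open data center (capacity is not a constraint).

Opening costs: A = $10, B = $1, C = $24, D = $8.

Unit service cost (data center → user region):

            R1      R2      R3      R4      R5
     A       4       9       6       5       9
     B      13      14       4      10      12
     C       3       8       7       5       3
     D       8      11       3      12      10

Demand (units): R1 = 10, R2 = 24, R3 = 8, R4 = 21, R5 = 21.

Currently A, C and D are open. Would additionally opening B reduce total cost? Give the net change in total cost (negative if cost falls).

No — net change +1 (cost rises by 1).

Current service cost with {A, C, D}: 414.
Adding B: each user region re-picks its cheapest; new service cost 414, saving 0.
Extra fixed cost: 1. Net change = 1 − 0 = 1.
(Totals: 456 → 457.)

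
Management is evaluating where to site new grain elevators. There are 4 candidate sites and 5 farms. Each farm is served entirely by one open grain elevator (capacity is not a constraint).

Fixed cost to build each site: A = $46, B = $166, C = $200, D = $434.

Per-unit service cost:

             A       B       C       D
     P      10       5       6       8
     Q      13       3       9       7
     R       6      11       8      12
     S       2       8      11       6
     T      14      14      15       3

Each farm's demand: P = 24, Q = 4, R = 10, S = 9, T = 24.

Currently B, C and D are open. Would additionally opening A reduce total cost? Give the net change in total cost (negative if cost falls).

Current service cost with {B, C, D}: 338.
Adding A: each farm re-picks its cheapest; new service cost 282, saving 56.
Extra fixed cost: 46. Net change = 46 − 56 = -10.
(Totals: 1138 → 1128.)

Yes — net change −10 (cost falls by 10).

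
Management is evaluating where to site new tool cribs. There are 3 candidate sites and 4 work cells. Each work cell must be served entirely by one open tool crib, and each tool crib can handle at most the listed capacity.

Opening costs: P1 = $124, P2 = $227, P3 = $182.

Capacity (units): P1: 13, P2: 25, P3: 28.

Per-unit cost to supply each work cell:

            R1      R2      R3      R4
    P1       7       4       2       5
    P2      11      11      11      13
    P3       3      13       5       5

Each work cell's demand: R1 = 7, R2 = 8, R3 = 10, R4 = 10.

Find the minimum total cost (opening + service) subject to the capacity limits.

Minimum total cost: 459

Open {P1, P3}: R1→P3 3·7=21, R2→P1 4·8=32, R3→P3 5·10=50, R4→P3 5·10=50.
Loads: P1 carries 8/13, P3 carries 27/28. Service 153; fixed 306; total 459.
Next best feasible plan costs 501.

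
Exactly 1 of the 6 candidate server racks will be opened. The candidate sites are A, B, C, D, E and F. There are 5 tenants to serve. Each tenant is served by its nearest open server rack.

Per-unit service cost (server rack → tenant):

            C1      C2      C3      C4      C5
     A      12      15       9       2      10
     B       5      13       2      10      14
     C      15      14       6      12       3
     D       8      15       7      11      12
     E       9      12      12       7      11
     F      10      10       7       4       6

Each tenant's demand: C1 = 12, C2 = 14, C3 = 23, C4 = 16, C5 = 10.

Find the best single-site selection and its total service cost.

Choose F only; total service cost 545.

With exactly 1 open, each tenant uses its cheapest among the chosen.
{F}: C1→F 10·12=120, C2→F 10·14=140, C3→F 7·23=161, C4→F 4·16=64, C5→F 6·10=60. Service cost 545.
{B}: service cost 588
{A}: service cost 693
Among all 6 size-1 choices, {F} is lowest.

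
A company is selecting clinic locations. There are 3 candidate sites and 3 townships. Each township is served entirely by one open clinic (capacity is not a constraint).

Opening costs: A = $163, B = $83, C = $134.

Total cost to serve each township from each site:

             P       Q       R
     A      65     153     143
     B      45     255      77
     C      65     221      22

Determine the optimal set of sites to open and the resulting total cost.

For any fixed open set, each township goes to its cheapest open site; total = fixed + service.
{C}: P→C 65, Q→C 221, R→C 22. Service 308; fixed 134; total 442.
{B}: service 377 + fixed 83 = 460
{B, C}: P→B 45, Q→C 221, R→C 22. Service 288; fixed 217; total 505.
{A, B, C}: service 220 + fixed 380 = 600
No other subset beats 442.

Open C only; minimum total cost 442.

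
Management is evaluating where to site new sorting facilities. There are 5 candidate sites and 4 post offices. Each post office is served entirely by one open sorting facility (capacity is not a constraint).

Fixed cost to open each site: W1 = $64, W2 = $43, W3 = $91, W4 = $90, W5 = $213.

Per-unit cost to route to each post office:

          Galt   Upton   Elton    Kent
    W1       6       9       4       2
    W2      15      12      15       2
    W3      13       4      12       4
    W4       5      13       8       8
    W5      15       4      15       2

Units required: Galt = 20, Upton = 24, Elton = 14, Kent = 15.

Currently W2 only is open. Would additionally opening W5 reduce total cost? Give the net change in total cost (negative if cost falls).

Current service cost with {W2}: 828.
Adding W5: each post office re-picks its cheapest; new service cost 636, saving 192.
Extra fixed cost: 213. Net change = 213 − 192 = 21.
(Totals: 871 → 892.)

No — net change +21 (cost rises by 21).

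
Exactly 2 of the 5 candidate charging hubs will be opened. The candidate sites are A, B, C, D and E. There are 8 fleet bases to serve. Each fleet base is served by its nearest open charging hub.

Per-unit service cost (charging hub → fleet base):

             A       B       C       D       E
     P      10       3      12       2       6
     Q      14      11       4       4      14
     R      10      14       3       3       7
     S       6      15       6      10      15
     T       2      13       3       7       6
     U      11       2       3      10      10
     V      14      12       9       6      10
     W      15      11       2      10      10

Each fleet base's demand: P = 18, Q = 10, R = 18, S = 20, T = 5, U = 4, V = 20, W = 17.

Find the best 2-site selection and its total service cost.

Choose C and D; total service cost 431.

With exactly 2 open, each fleet base uses its cheapest among the chosen.
{C, D}: P→D 2·18=36, Q→C 4·10=40, R→C 3·18=54, S→C 6·20=120, T→C 3·5=15, U→C 3·4=12, V→D 6·20=120, W→C 2·17=34. Service cost 431.
{B, C}: service cost 505
{C, E}: service cost 563
Among all 10 size-2 choices, {C, D} is lowest.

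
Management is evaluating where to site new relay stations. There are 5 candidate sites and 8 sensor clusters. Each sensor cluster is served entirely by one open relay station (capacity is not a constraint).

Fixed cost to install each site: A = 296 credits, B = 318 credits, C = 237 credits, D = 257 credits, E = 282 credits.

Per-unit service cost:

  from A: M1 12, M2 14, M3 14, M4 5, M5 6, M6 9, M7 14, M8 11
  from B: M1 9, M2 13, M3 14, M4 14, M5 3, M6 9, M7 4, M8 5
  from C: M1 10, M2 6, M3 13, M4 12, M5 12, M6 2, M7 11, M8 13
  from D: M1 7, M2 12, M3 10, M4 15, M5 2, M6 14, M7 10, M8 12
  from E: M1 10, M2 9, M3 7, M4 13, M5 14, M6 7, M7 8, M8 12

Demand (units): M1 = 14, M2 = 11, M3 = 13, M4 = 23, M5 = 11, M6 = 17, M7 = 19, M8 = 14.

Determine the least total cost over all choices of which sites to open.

Minimum total cost: 1405

For any fixed open set, each sensor cluster goes to its cheapest open site; total = fixed + service.
{B, C}: M1→B 9·14=126, M2→C 6·11=66, M3→C 13·13=169, M4→C 12·23=276, M5→B 3·11=33, M6→C 2·17=34, M7→B 4·19=76, M8→B 5·14=70. Service 850; fixed 555; total 1405.
{B}: M1→B 9·14=126, M2→B 13·11=143, M3→B 14·13=182, M4→B 14·23=322, M5→B 3·11=33, M6→B 9·17=153, M7→B 4·19=76, M8→B 5·14=70. Service 1105; fixed 318; total 1423.
{C}: service 1208 + fixed 237 = 1445
{A, B, C, D, E}: service 572 + fixed 1390 = 1962
No other subset beats 1405.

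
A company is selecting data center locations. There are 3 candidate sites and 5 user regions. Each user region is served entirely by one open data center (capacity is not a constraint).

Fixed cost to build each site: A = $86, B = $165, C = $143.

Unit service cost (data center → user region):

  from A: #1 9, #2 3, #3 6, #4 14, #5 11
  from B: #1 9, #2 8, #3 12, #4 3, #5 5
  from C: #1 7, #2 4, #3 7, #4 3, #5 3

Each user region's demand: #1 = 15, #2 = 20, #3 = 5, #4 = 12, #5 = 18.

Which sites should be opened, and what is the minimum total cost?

For any fixed open set, each user region goes to its cheapest open site; total = fixed + service.
{C}: #1→C 7·15=105, #2→C 4·20=80, #3→C 7·5=35, #4→C 3·12=36, #5→C 3·18=54. Service 310; fixed 143; total 453.
{A, C}: #1→C 7·15=105, #2→A 3·20=60, #3→A 6·5=30, #4→C 3·12=36, #5→C 3·18=54. Service 285; fixed 229; total 514.
{A, B}: service 351 + fixed 251 = 602
{A, B, C}: #1→C 7·15=105, #2→A 3·20=60, #3→A 6·5=30, #4→B 3·12=36, #5→C 3·18=54. Service 285; fixed 394; total 679.
(All 7 nonempty subsets were checked; C only is lowest.)

Open C only; minimum total cost 453.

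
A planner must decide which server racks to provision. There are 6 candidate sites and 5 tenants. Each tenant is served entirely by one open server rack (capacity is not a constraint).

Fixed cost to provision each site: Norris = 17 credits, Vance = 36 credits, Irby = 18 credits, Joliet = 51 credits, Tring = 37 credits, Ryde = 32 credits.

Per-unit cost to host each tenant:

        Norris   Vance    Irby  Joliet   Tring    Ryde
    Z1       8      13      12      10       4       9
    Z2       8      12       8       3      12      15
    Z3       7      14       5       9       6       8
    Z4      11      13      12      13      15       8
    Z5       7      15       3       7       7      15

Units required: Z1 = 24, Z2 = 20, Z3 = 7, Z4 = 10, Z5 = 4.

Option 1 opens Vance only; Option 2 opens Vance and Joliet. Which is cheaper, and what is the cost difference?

Option 1: {Vance}: Z1→Vance 13·24=312, Z2→Vance 12·20=240, Z3→Vance 14·7=98, Z4→Vance 13·10=130, Z5→Vance 15·4=60. Service 840; fixed 36; total 876.
Option 2: {Vance, Joliet}: Z1→Joliet 10·24=240, Z2→Joliet 3·20=60, Z3→Joliet 9·7=63, Z4→Vance 13·10=130, Z5→Joliet 7·4=28. Service 521; fixed 87; total 608.
Difference: |876 − 608| = 268.

Option 2 is cheaper by 268.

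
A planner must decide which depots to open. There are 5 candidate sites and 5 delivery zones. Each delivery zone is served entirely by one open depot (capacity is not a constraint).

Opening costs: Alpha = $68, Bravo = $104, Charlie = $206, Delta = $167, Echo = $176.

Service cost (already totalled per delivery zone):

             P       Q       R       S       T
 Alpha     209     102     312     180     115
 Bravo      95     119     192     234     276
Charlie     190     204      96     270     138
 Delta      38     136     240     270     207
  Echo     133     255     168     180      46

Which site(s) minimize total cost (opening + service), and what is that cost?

For any fixed open set, each delivery zone goes to its cheapest open site; total = fixed + service.
{Alpha, Bravo}: P→Bravo 95, Q→Alpha 102, R→Bravo 192, S→Alpha 180, T→Alpha 115. Service 684; fixed 172; total 856.
{Alpha, Echo}: service 629 + fixed 244 = 873
{Bravo, Echo}: P→Bravo 95, Q→Bravo 119, R→Echo 168, S→Echo 180, T→Echo 46. Service 608; fixed 280; total 888.
{Alpha, Bravo, Charlie, Delta, Echo}: service 462 + fixed 721 = 1183
No other subset beats 856.

Open Alpha and Bravo; minimum total cost 856.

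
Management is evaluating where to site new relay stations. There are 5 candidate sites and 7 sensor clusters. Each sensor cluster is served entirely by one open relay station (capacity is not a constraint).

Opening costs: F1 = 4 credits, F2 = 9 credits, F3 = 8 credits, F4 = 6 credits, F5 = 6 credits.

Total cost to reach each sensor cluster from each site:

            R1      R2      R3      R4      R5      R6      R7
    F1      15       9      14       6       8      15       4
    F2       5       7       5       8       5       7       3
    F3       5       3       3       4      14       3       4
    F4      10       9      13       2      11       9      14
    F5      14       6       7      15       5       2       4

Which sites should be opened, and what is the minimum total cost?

For any fixed open set, each sensor cluster goes to its cheapest open site; total = fixed + service.
{F3, F5}: R1→F3 5, R2→F3 3, R3→F3 3, R4→F3 4, R5→F5 5, R6→F5 2, R7→F3 4. Service 26; fixed 14; total 40.
{F1, F3}: service 30 + fixed 12 = 42
{F2, F3}: service 26 + fixed 17 = 43
{F1, F2, F3, F4, F5}: R1→F2 5, R2→F3 3, R3→F3 3, R4→F4 2, R5→F2 5, R6→F5 2, R7→F2 3. Service 23; fixed 33; total 56.
No other subset beats 40.

Open F3 and F5; minimum total cost 40.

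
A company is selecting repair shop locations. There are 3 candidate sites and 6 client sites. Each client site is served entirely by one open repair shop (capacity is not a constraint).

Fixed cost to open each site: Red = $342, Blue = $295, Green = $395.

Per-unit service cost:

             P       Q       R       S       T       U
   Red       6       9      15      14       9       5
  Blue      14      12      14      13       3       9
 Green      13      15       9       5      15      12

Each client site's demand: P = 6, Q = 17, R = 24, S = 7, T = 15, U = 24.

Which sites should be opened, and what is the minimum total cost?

For any fixed open set, each client site goes to its cheapest open site; total = fixed + service.
{Red}: P→Red 6·6=36, Q→Red 9·17=153, R→Red 15·24=360, S→Red 14·7=98, T→Red 9·15=135, U→Red 5·24=120. Service 902; fixed 342; total 1244.
{Blue}: service 976 + fixed 295 = 1271
{Red, Blue}: service 781 + fixed 637 = 1418
{Red, Blue, Green}: service 605 + fixed 1032 = 1637
No other subset beats 1244.

Open Red only; minimum total cost 1244.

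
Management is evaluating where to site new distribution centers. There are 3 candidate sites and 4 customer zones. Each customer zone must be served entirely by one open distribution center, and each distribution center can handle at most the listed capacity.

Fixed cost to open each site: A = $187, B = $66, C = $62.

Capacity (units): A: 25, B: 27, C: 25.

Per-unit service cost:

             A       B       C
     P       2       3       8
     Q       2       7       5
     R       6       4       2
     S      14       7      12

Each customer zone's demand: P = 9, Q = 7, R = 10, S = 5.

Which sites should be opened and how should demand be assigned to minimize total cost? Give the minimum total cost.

Minimum total cost: 245

Open {B, C}: P→B 3·9=27, Q→C 5·7=35, R→C 2·10=20, S→B 7·5=35.
Loads: B carries 14/27, C carries 17/25. Service 117; fixed 128; total 245.
Next best feasible plan costs 259.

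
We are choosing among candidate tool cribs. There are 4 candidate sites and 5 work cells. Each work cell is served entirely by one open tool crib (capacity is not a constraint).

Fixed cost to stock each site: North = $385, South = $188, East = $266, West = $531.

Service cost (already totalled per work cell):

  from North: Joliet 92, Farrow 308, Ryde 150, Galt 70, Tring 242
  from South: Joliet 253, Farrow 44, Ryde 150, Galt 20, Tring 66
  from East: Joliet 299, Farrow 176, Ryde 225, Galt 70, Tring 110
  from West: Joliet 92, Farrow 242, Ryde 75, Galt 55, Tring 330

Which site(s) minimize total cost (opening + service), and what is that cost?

Open South only; minimum total cost 721.

For any fixed open set, each work cell goes to its cheapest open site; total = fixed + service.
{South}: Joliet→South 253, Farrow→South 44, Ryde→South 150, Galt→South 20, Tring→South 66. Service 533; fixed 188; total 721.
{North, South}: service 372 + fixed 573 = 945
{South, East}: service 533 + fixed 454 = 987
{North, South, East, West}: Joliet→North 92, Farrow→South 44, Ryde→West 75, Galt→South 20, Tring→South 66. Service 297; fixed 1370; total 1667.
No other subset beats 721.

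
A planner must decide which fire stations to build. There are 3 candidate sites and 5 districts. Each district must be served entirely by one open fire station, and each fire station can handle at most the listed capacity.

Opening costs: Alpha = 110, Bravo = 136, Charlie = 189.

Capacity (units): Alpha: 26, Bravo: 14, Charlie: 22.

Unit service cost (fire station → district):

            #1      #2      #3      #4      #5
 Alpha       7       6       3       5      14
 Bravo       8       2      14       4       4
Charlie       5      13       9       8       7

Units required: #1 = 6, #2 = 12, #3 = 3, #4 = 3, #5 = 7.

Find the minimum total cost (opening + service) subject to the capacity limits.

Open {Alpha, Bravo}: #1→Alpha 7·6=42, #2→Alpha 6·12=72, #3→Alpha 3·3=9, #4→Bravo 4·3=12, #5→Bravo 4·7=28.
Loads: Alpha carries 21/26, Bravo carries 10/14. Service 163; fixed 246; total 409.
Next best feasible plan costs 412.

Minimum total cost: 409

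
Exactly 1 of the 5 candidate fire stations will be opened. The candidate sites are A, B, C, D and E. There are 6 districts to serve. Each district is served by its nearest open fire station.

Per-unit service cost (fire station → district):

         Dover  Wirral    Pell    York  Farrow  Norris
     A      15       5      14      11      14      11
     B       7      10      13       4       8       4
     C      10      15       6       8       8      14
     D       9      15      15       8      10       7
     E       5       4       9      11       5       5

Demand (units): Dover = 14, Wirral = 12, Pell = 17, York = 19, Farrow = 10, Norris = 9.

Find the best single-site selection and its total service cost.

With exactly 1 open, each district uses its cheapest among the chosen.
{E}: Dover→E 5·14=70, Wirral→E 4·12=48, Pell→E 9·17=153, York→E 11·19=209, Farrow→E 5·10=50, Norris→E 5·9=45. Service cost 575.
{B}: service cost 631
{C}: service cost 780
Among all 5 size-1 choices, {E} is lowest.

Choose E only; total service cost 575.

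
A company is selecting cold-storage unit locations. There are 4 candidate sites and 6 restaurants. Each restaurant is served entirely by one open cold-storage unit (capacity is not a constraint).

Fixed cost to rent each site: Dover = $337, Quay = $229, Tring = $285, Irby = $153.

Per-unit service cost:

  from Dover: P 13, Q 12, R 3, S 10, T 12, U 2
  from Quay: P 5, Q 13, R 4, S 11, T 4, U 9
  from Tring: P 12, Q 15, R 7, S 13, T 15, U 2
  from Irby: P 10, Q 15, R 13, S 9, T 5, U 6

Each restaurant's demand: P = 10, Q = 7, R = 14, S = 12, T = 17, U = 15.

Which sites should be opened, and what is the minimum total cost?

Open Quay only; minimum total cost 761.

For any fixed open set, each restaurant goes to its cheapest open site; total = fixed + service.
{Quay}: P→Quay 5·10=50, Q→Quay 13·7=91, R→Quay 4·14=56, S→Quay 11·12=132, T→Quay 4·17=68, U→Quay 9·15=135. Service 532; fixed 229; total 761.
{Irby}: service 670 + fixed 153 = 823
{Quay, Irby}: service 463 + fixed 382 = 845
{Dover, Quay, Tring, Irby}: service 382 + fixed 1004 = 1386
No other subset beats 761.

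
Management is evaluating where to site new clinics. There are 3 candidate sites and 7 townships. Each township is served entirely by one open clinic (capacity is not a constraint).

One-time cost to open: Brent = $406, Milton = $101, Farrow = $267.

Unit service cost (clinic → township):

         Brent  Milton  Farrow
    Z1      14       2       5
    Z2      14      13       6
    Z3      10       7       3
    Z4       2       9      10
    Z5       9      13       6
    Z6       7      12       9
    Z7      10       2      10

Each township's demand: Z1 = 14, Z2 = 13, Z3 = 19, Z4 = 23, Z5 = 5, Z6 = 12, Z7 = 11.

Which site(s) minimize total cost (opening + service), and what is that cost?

Open Milton only; minimum total cost 869.

For any fixed open set, each township goes to its cheapest open site; total = fixed + service.
{Milton}: Z1→Milton 2·14=28, Z2→Milton 13·13=169, Z3→Milton 7·19=133, Z4→Milton 9·23=207, Z5→Milton 13·5=65, Z6→Milton 12·12=144, Z7→Milton 2·11=22. Service 768; fixed 101; total 869.
{Milton, Farrow}: Z1→Milton 2·14=28, Z2→Farrow 6·13=78, Z3→Farrow 3·19=57, Z4→Milton 9·23=207, Z5→Farrow 6·5=30, Z6→Farrow 9·12=108, Z7→Milton 2·11=22. Service 530; fixed 368; total 898.
{Farrow}: service 683 + fixed 267 = 950
{Brent, Milton, Farrow}: Z1→Milton 2·14=28, Z2→Farrow 6·13=78, Z3→Farrow 3·19=57, Z4→Brent 2·23=46, Z5→Farrow 6·5=30, Z6→Brent 7·12=84, Z7→Milton 2·11=22. Service 345; fixed 774; total 1119.
(All 7 nonempty subsets were checked; Milton only is lowest.)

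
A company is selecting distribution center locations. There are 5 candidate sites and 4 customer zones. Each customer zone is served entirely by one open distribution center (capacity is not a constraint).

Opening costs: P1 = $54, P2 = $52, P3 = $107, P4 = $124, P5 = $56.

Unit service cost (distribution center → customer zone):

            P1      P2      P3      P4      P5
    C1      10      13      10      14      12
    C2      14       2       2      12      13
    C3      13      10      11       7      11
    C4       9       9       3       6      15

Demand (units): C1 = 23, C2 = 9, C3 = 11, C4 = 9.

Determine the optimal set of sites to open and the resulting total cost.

For any fixed open set, each customer zone goes to its cheapest open site; total = fixed + service.
{P3}: C1→P3 10·23=230, C2→P3 2·9=18, C3→P3 11·11=121, C4→P3 3·9=27. Service 396; fixed 107; total 503.
{P2, P3}: C1→P3 10·23=230, C2→P2 2·9=18, C3→P2 10·11=110, C4→P3 3·9=27. Service 385; fixed 159; total 544.
{P1, P2}: C1→P1 10·23=230, C2→P2 2·9=18, C3→P2 10·11=110, C4→P1 9·9=81. Service 439; fixed 106; total 545.
{P1, P2, P3, P4, P5}: service 352 + fixed 393 = 745
No other subset beats 503.

Open P3 only; minimum total cost 503.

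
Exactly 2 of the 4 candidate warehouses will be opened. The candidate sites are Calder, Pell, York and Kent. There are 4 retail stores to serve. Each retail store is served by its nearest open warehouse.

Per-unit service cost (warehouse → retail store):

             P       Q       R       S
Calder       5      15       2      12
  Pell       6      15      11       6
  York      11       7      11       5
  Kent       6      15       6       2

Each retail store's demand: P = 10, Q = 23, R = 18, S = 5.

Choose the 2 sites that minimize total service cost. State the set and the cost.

With exactly 2 open, each retail store uses its cheapest among the chosen.
{Calder, York}: P→Calder 5·10=50, Q→York 7·23=161, R→Calder 2·18=36, S→York 5·5=25. Service cost 272.
{York, Kent}: service cost 339
{Calder, Kent}: service cost 441
Among all 6 size-2 choices, {Calder, York} is lowest.

Choose Calder and York; total service cost 272.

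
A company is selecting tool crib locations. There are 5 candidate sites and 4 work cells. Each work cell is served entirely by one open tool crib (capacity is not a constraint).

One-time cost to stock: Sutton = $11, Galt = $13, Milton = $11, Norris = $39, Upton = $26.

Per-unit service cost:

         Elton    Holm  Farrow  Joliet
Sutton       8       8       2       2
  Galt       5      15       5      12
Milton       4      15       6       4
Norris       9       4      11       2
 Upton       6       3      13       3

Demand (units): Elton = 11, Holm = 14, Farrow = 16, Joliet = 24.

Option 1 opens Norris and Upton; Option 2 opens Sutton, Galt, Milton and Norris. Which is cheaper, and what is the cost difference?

Option 1: {Norris, Upton}: Elton→Upton 6·11=66, Holm→Upton 3·14=42, Farrow→Norris 11·16=176, Joliet→Norris 2·24=48. Service 332; fixed 65; total 397.
Option 2: {Sutton, Galt, Milton, Norris}: Elton→Milton 4·11=44, Holm→Norris 4·14=56, Farrow→Sutton 2·16=32, Joliet→Sutton 2·24=48. Service 180; fixed 74; total 254.
Difference: |397 − 254| = 143.

Option 2 is cheaper by 143.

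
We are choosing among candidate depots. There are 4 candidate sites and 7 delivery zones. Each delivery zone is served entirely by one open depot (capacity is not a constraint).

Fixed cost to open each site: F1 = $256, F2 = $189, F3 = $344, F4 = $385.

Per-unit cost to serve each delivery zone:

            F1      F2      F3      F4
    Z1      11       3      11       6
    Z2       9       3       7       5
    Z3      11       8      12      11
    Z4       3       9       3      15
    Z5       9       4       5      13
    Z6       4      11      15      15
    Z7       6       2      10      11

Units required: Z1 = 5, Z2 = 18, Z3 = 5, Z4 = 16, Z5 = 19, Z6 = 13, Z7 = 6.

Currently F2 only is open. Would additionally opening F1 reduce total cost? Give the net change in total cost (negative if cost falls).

No — net change +69 (cost rises by 69).

Current service cost with {F2}: 484.
Adding F1: each delivery zone re-picks its cheapest; new service cost 297, saving 187.
Extra fixed cost: 256. Net change = 256 − 187 = 69.
(Totals: 673 → 742.)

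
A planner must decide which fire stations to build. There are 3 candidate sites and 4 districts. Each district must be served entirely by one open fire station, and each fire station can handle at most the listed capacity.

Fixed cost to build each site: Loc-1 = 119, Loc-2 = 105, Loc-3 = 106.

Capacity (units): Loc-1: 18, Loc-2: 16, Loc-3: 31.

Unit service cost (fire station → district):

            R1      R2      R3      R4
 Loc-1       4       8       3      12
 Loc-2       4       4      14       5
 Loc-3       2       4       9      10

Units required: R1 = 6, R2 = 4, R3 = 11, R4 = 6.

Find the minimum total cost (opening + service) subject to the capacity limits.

Minimum total cost: 293

Open {Loc-3}: R1→Loc-3 2·6=12, R2→Loc-3 4·4=16, R3→Loc-3 9·11=99, R4→Loc-3 10·6=60.
Loads: Loc-3 carries 27/31. Service 187; fixed 106; total 293.
Next best feasible plan costs 327.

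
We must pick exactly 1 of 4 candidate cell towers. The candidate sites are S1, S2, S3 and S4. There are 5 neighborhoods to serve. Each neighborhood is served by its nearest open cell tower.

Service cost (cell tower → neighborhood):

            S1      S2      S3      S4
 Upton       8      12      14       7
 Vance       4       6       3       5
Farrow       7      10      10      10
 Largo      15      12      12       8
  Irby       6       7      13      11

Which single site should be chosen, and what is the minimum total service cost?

Choose S1 only; total service cost 40.

With exactly 1 open, each neighborhood uses its cheapest among the chosen.
{S1}: Upton→S1 8, Vance→S1 4, Farrow→S1 7, Largo→S1 15, Irby→S1 6. Service cost 40.
{S4}: service cost 41
{S2}: service cost 47
Among all 4 size-1 choices, {S1} is lowest.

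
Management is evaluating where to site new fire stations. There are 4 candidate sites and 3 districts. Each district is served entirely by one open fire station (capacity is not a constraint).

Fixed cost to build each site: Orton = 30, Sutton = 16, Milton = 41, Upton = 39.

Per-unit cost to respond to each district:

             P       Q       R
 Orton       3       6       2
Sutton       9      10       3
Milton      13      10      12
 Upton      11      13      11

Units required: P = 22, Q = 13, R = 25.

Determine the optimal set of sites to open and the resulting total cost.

For any fixed open set, each district goes to its cheapest open site; total = fixed + service.
{Orton}: P→Orton 3·22=66, Q→Orton 6·13=78, R→Orton 2·25=50. Service 194; fixed 30; total 224.
{Orton, Sutton}: P→Orton 3·22=66, Q→Orton 6·13=78, R→Orton 2·25=50. Service 194; fixed 46; total 240.
{Orton, Upton}: service 194 + fixed 69 = 263
{Orton, Sutton, Milton, Upton}: P→Orton 3·22=66, Q→Orton 6·13=78, R→Orton 2·25=50. Service 194; fixed 126; total 320.
No other subset beats 224.

Open Orton only; minimum total cost 224.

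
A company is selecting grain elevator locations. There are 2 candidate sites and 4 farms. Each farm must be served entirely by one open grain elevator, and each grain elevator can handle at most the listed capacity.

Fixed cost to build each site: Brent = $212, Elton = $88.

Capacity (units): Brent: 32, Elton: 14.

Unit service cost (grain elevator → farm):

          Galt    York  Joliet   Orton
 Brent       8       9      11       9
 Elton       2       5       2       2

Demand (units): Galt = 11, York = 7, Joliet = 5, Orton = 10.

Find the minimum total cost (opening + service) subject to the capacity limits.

Open {Brent, Elton}: Galt→Brent 8·11=88, York→Elton 5·7=35, Joliet→Elton 2·5=10, Orton→Brent 9·10=90.
Loads: Brent carries 21/32, Elton carries 12/14. Service 223; fixed 300; total 523.
Next best feasible plan costs 526.

Minimum total cost: 523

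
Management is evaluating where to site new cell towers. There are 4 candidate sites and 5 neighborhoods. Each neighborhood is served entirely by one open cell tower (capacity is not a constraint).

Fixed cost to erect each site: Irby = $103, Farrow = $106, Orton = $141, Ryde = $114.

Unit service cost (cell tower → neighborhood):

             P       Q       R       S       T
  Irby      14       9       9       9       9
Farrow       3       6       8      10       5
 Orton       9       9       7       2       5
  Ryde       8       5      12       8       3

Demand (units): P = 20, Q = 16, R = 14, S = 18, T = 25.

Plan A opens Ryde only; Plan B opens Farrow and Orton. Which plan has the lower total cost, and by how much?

Plan B is cheaper by 79.

Plan A: {Ryde}: P→Ryde 8·20=160, Q→Ryde 5·16=80, R→Ryde 12·14=168, S→Ryde 8·18=144, T→Ryde 3·25=75. Service 627; fixed 114; total 741.
Plan B: {Farrow, Orton}: P→Farrow 3·20=60, Q→Farrow 6·16=96, R→Orton 7·14=98, S→Orton 2·18=36, T→Farrow 5·25=125. Service 415; fixed 247; total 662.
Difference: |741 − 662| = 79.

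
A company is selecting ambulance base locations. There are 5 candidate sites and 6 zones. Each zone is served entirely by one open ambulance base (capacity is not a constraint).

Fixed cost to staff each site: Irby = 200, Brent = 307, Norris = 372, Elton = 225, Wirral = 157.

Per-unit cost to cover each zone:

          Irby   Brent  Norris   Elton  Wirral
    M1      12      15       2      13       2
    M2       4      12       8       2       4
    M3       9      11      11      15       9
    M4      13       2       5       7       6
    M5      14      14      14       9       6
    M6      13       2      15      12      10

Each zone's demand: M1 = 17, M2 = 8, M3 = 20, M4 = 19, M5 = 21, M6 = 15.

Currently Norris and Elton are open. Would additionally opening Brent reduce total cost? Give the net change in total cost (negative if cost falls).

Current service cost with {Norris, Elton}: 734.
Adding Brent: each zone re-picks its cheapest; new service cost 527, saving 207.
Extra fixed cost: 307. Net change = 307 − 207 = 100.
(Totals: 1331 → 1431.)

No — net change +100 (cost rises by 100).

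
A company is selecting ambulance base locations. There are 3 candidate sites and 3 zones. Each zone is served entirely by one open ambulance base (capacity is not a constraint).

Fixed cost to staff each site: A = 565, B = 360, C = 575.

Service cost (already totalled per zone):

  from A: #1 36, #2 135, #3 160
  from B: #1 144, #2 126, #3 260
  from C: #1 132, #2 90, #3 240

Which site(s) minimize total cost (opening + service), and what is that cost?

Open B only; minimum total cost 890.

For any fixed open set, each zone goes to its cheapest open site; total = fixed + service.
{B}: #1→B 144, #2→B 126, #3→B 260. Service 530; fixed 360; total 890.
{A}: service 331 + fixed 565 = 896
{C}: service 462 + fixed 575 = 1037
{A, B, C}: service 286 + fixed 1500 = 1786
No other subset beats 890.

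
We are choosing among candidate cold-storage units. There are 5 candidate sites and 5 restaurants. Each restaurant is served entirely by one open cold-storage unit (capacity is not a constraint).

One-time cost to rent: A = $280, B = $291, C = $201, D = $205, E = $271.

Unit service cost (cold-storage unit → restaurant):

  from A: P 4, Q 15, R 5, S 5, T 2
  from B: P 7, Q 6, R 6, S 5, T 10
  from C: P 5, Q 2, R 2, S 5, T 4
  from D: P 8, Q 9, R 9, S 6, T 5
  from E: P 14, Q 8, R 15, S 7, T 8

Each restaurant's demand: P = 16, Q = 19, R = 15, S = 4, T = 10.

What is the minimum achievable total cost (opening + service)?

For any fixed open set, each restaurant goes to its cheapest open site; total = fixed + service.
{C}: P→C 5·16=80, Q→C 2·19=38, R→C 2·15=30, S→C 5·4=20, T→C 4·10=40. Service 208; fixed 201; total 409.
{C, D}: service 208 + fixed 406 = 614
{A, C}: service 172 + fixed 481 = 653
{A, B, C, D, E}: service 172 + fixed 1248 = 1420
No other subset beats 409.

Minimum total cost: 409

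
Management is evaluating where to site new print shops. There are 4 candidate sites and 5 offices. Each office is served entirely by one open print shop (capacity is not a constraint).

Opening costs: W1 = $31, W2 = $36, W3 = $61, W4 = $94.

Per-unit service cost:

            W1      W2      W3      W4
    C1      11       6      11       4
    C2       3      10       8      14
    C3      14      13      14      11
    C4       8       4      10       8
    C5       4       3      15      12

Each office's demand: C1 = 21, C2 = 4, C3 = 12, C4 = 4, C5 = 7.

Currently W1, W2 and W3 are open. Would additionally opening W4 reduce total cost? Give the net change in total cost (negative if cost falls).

Current service cost with {W1, W2, W3}: 331.
Adding W4: each office re-picks its cheapest; new service cost 265, saving 66.
Extra fixed cost: 94. Net change = 94 − 66 = 28.
(Totals: 459 → 487.)

No — net change +28 (cost rises by 28).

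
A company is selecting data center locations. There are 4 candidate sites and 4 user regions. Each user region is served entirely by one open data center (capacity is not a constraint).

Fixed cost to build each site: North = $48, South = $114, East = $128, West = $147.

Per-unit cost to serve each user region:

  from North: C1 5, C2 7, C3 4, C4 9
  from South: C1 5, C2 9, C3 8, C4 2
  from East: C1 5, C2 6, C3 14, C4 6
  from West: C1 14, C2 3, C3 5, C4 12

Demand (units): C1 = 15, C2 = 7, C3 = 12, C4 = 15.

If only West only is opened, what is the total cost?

Each user region is assigned to its cheapest site among the open ones.
{West}: C1→West 14·15=210, C2→West 3·7=21, C3→West 5·12=60, C4→West 12·15=180. Service 471; fixed 147; total 618.

Total cost: 618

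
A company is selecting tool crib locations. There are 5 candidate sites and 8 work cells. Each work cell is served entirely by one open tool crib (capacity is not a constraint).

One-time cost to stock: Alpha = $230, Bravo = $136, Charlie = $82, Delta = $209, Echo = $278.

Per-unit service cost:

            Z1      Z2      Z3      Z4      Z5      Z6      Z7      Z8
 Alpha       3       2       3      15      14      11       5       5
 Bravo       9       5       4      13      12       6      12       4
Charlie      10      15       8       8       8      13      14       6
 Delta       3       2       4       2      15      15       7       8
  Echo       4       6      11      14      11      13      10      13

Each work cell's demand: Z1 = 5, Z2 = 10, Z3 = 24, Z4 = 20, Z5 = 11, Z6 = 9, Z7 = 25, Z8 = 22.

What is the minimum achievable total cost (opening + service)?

For any fixed open set, each work cell goes to its cheapest open site; total = fixed + service.
{Bravo, Delta}: Z1→Delta 3·5=15, Z2→Delta 2·10=20, Z3→Bravo 4·24=96, Z4→Delta 2·20=40, Z5→Bravo 12·11=132, Z6→Bravo 6·9=54, Z7→Delta 7·25=175, Z8→Bravo 4·22=88. Service 620; fixed 345; total 965.
{Charlie, Delta}: Z1→Delta 3·5=15, Z2→Delta 2·10=20, Z3→Delta 4·24=96, Z4→Delta 2·20=40, Z5→Charlie 8·11=88, Z6→Charlie 13·9=117, Z7→Delta 7·25=175, Z8→Charlie 6·22=132. Service 683; fixed 291; total 974.
{Alpha, Charlie}: service 689 + fixed 312 = 1001
{Alpha, Bravo, Charlie, Delta, Echo}: Z1→Alpha 3·5=15, Z2→Alpha 2·10=20, Z3→Alpha 3·24=72, Z4→Delta 2·20=40, Z5→Charlie 8·11=88, Z6→Bravo 6·9=54, Z7→Alpha 5·25=125, Z8→Bravo 4·22=88. Service 502; fixed 935; total 1437.
No other subset beats 965.

Minimum total cost: 965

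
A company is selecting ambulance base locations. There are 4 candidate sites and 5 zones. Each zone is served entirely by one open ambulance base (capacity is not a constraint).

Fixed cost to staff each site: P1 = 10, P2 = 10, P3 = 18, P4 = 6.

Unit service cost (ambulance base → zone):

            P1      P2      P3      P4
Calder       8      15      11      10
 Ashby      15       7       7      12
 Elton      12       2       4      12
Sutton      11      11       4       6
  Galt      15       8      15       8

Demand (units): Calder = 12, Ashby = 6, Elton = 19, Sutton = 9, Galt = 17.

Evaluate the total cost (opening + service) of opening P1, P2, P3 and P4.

Each zone is assigned to its cheapest site among the open ones.
{P1, P2, P3, P4}: Calder→P1 8·12=96, Ashby→P2 7·6=42, Elton→P2 2·19=38, Sutton→P3 4·9=36, Galt→P2 8·17=136. Service 348; fixed 44; total 392.

Total cost: 392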